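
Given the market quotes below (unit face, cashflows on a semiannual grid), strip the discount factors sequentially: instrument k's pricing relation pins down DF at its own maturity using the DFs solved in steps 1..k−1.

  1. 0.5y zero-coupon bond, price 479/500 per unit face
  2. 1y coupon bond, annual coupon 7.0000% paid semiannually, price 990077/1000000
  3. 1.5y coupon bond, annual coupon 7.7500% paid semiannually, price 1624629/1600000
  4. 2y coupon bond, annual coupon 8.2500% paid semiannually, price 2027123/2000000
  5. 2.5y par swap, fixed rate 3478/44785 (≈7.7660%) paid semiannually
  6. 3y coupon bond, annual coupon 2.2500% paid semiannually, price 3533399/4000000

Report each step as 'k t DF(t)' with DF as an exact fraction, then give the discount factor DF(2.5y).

1 1/2 479/500
2 1 4621/5000
3 3/2 9073/10000
4 2 8629/10000
5 5/2 8261/10000
6 3 8237/10000
DF(2.5y) = 8261/10000 ≈ 0.826100

step 1 [0.5y] zero: DF = P = 479/500 ≈ 0.958000
step 2 [1y] bond c/2=7/200: DF=(990077/1000000 − 7/200·(0.958000))/(1+7/200) = 4621/5000 ≈ 0.924200
step 3 [1.5y] bond c/2=31/800: DF=(1624629/1600000 − 31/800·(0.958000+0.924200))/(1+31/800) = 9073/10000 ≈ 0.907300
step 4 [2y] bond c/2=33/800: DF=(2027123/2000000 − 33/800·(0.958000+0.924200+0.907300))/(1+33/800) = 8629/10000 ≈ 0.862900
step 5 [2.5y] swap r/2=1739/44785: DF=(1 − 1739/44785·(0.958000+0.924200+0.907300+0.862900))/(1+1739/44785) = 8261/10000 ≈ 0.826100
step 6 [3y] bond c/2=9/800: DF=(3533399/4000000 − 9/800·(0.958000+0.924200+0.907300+0.862900+0.826100))/(1+9/800) = 8237/10000 ≈ 0.823700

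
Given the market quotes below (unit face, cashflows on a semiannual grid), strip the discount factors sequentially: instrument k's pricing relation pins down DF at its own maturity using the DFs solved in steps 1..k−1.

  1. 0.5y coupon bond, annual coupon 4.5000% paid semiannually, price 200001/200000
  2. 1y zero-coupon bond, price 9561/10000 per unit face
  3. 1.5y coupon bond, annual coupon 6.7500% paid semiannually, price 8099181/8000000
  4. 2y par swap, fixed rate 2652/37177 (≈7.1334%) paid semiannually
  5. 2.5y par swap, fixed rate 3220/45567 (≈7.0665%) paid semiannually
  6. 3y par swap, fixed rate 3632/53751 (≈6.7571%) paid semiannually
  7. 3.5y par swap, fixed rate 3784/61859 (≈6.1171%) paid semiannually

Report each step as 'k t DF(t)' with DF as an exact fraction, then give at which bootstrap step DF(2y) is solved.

step 1 [0.5y] bond c/2=9/400: DF=(200001/200000 − 9/400·(0))/(1+9/400) = 489/500 ≈ 0.978000
step 2 [1y] zero: DF = P = 9561/10000 ≈ 0.956100
step 3 [1.5y] bond c/2=27/800: DF=(8099181/8000000 − 27/800·(0.978000+0.956100))/(1+27/800) = 4581/5000 ≈ 0.916200
step 4 [2y] swap r/2=1326/37177: DF=(1 − 1326/37177·(0.978000+0.956100+0.916200))/(1+1326/37177) = 4337/5000 ≈ 0.867400
step 5 [2.5y] swap r/2=1610/45567: DF=(1 − 1610/45567·(0.978000+0.956100+0.916200+0.867400))/(1+1610/45567) = 839/1000 ≈ 0.839000
step 6 [3y] swap r/2=1816/53751: DF=(1 − 1816/53751·(0.978000+0.956100+0.916200+0.867400+0.839000))/(1+1816/53751) = 1023/1250 ≈ 0.818400
step 7 [3.5y] swap r/2=1892/61859: DF=(1 − 1892/61859·(0.978000+0.956100+0.916200+0.867400+0.839000+0.818400))/(1+1892/61859) = 2027/2500 ≈ 0.810800

1 1/2 489/500
2 1 9561/10000
3 3/2 4581/5000
4 2 4337/5000
5 5/2 839/1000
6 3 1023/1250
7 7/2 2027/2500
DF(2y) is solved at step 4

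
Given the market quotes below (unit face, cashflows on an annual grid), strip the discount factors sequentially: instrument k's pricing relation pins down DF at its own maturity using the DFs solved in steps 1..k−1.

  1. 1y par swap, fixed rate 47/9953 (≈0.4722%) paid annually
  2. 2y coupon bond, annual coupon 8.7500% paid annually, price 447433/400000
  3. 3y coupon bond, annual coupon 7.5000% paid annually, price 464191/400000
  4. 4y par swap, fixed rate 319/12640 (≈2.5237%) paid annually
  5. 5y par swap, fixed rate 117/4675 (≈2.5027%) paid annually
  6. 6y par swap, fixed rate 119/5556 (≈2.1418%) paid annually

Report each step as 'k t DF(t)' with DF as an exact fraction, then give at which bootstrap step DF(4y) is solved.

1 1 9953/10000
2 2 1897/2000
3 3 9439/10000
4 4 9043/10000
5 5 883/1000
6 6 881/1000
DF(4y) is solved at step 4

step 1 [1y] swap r/1=47/9953: DF=(1 − 47/9953·(0))/(1+47/9953) = 9953/10000 ≈ 0.995300
step 2 [2y] bond c/1=7/80: DF=(447433/400000 − 7/80·(0.995300))/(1+7/80) = 1897/2000 ≈ 0.948500
step 3 [3y] bond c/1=3/40: DF=(464191/400000 − 3/40·(0.995300+0.948500))/(1+3/40) = 9439/10000 ≈ 0.943900
step 4 [4y] swap r/1=319/12640: DF=(1 − 319/12640·(0.995300+0.948500+0.943900))/(1+319/12640) = 9043/10000 ≈ 0.904300
step 5 [5y] swap r/1=117/4675: DF=(1 − 117/4675·(0.995300+0.948500+0.943900+0.904300))/(1+117/4675) = 883/1000 ≈ 0.883000
step 6 [6y] swap r/1=119/5556: DF=(1 − 119/5556·(0.995300+0.948500+0.943900+0.904300+0.883000))/(1+119/5556) = 881/1000 ≈ 0.881000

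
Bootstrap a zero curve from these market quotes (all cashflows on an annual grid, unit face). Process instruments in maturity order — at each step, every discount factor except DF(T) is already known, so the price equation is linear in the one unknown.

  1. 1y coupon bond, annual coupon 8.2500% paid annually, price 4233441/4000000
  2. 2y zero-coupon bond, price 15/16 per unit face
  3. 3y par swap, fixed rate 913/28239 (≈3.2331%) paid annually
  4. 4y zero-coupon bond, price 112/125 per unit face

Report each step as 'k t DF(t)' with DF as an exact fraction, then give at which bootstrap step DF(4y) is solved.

1 1 9777/10000
2 2 15/16
3 3 9087/10000
4 4 112/125
DF(4y) is solved at step 4

step 1 [1y] bond c/1=33/400: DF=(4233441/4000000 − 33/400·(0))/(1+33/400) = 9777/10000 ≈ 0.977700
step 2 [2y] zero: DF = P = 15/16 ≈ 0.937500
step 3 [3y] swap r/1=913/28239: DF=(1 − 913/28239·(0.977700+0.937500))/(1+913/28239) = 9087/10000 ≈ 0.908700
step 4 [4y] zero: DF = P = 112/125 ≈ 0.896000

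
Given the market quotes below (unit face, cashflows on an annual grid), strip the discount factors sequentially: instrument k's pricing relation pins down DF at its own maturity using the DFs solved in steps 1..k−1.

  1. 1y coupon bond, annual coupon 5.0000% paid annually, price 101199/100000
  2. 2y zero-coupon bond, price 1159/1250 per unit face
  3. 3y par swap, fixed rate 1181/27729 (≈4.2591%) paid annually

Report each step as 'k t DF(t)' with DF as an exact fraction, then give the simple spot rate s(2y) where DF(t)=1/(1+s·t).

step 1 [1y] bond c/1=1/20: DF=(101199/100000 − 1/20·(0))/(1+1/20) = 4819/5000 ≈ 0.963800
step 2 [2y] zero: DF = P = 1159/1250 ≈ 0.927200
step 3 [3y] swap r/1=1181/27729: DF=(1 − 1181/27729·(0.963800+0.927200))/(1+1181/27729) = 8819/10000 ≈ 0.881900

1 1 4819/5000
2 2 1159/1250
3 3 8819/10000
s(2y) = (1/(1159/1250) − 1)/(2) = 91/2318 ≈ 3.9258%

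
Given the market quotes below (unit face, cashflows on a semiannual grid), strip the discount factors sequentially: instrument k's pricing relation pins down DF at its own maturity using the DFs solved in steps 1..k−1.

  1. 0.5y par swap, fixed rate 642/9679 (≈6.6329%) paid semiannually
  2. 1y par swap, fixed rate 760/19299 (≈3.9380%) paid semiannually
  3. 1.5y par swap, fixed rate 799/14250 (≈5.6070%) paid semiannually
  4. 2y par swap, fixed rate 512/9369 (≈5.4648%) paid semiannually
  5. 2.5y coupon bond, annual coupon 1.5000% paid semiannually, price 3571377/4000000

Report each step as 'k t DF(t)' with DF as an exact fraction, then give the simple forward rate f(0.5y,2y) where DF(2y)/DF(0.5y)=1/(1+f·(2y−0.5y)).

step 1 [0.5y] swap r/2=321/9679: DF=(1 − 321/9679·(0))/(1+321/9679) = 9679/10000 ≈ 0.967900
step 2 [1y] swap r/2=380/19299: DF=(1 − 380/19299·(0.967900))/(1+380/19299) = 481/500 ≈ 0.962000
step 3 [1.5y] swap r/2=799/28500: DF=(1 − 799/28500·(0.967900+0.962000))/(1+799/28500) = 9201/10000 ≈ 0.920100
step 4 [2y] swap r/2=256/9369: DF=(1 − 256/9369·(0.967900+0.962000+0.920100))/(1+256/9369) = 561/625 ≈ 0.897600
step 5 [2.5y] bond c/2=3/400: DF=(3571377/4000000 − 3/400·(0.967900+0.962000+0.920100+0.897600))/(1+3/400) = 8583/10000 ≈ 0.858300

1 1/2 9679/10000
2 1 481/500
3 3/2 9201/10000
4 2 561/625
5 5/2 8583/10000
f(0.5y,2y) = ((9679/10000)/(561/625) − 1)/(3/2) = 703/13464 ≈ 5.2213%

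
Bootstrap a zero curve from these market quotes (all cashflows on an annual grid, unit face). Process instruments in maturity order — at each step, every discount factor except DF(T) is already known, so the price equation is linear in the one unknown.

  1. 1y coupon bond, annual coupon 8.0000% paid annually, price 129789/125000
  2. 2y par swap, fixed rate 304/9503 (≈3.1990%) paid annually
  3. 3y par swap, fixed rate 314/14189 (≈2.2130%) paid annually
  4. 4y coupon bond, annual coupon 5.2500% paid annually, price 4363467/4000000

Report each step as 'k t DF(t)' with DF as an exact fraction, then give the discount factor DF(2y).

1 1 4807/5000
2 2 587/625
3 3 2343/2500
4 4 8949/10000
DF(2y) = 587/625 ≈ 0.939200

step 1 [1y] bond c/1=2/25: DF=(129789/125000 − 2/25·(0))/(1+2/25) = 4807/5000 ≈ 0.961400
step 2 [2y] swap r/1=304/9503: DF=(1 − 304/9503·(0.961400))/(1+304/9503) = 587/625 ≈ 0.939200
step 3 [3y] swap r/1=314/14189: DF=(1 − 314/14189·(0.961400+0.939200))/(1+314/14189) = 2343/2500 ≈ 0.937200
step 4 [4y] bond c/1=21/400: DF=(4363467/4000000 − 21/400·(0.961400+0.939200+0.937200))/(1+21/400) = 8949/10000 ≈ 0.894900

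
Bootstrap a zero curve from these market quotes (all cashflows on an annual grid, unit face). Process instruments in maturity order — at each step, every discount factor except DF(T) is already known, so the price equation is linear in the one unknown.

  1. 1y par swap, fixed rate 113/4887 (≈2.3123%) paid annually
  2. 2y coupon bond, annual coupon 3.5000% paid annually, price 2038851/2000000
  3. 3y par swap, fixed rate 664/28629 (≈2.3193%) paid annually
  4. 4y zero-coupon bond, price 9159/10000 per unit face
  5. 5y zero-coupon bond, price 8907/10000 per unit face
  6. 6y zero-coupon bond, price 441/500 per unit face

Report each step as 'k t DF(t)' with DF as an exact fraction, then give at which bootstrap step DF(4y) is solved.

1 1 4887/5000
2 2 9519/10000
3 3 1167/1250
4 4 9159/10000
5 5 8907/10000
6 6 441/500
DF(4y) is solved at step 4

step 1 [1y] swap r/1=113/4887: DF=(1 − 113/4887·(0))/(1+113/4887) = 4887/5000 ≈ 0.977400
step 2 [2y] bond c/1=7/200: DF=(2038851/2000000 − 7/200·(0.977400))/(1+7/200) = 9519/10000 ≈ 0.951900
step 3 [3y] swap r/1=664/28629: DF=(1 − 664/28629·(0.977400+0.951900))/(1+664/28629) = 1167/1250 ≈ 0.933600
step 4 [4y] zero: DF = P = 9159/10000 ≈ 0.915900
step 5 [5y] zero: DF = P = 8907/10000 ≈ 0.890700
step 6 [6y] zero: DF = P = 441/500 ≈ 0.882000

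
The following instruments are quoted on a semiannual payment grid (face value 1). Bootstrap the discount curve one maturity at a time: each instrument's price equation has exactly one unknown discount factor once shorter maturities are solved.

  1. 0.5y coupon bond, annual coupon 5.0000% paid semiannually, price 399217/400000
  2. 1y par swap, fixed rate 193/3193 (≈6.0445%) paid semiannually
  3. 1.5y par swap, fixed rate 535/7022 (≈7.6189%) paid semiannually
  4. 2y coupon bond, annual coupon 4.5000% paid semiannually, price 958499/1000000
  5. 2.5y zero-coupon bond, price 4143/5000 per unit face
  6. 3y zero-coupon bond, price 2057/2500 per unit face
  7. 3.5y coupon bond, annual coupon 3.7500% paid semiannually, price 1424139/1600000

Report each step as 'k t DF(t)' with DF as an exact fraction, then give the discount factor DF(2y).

1 1/2 9737/10000
2 1 9421/10000
3 3/2 893/1000
4 2 2189/2500
5 5/2 4143/5000
6 3 2057/2500
7 7/2 1551/2000
DF(2y) = 2189/2500 ≈ 0.875600

step 1 [0.5y] bond c/2=1/40: DF=(399217/400000 − 1/40·(0))/(1+1/40) = 9737/10000 ≈ 0.973700
step 2 [1y] swap r/2=193/6386: DF=(1 − 193/6386·(0.973700))/(1+193/6386) = 9421/10000 ≈ 0.942100
step 3 [1.5y] swap r/2=535/14044: DF=(1 − 535/14044·(0.973700+0.942100))/(1+535/14044) = 893/1000 ≈ 0.893000
step 4 [2y] bond c/2=9/400: DF=(958499/1000000 − 9/400·(0.973700+0.942100+0.893000))/(1+9/400) = 2189/2500 ≈ 0.875600
step 5 [2.5y] zero: DF = P = 4143/5000 ≈ 0.828600
step 6 [3y] zero: DF = P = 2057/2500 ≈ 0.822800
step 7 [3.5y] bond c/2=3/160: DF=(1424139/1600000 − 3/160·(0.973700+0.942100+0.893000+0.875600+0.828600+0.822800))/(1+3/160) = 1551/2000 ≈ 0.775500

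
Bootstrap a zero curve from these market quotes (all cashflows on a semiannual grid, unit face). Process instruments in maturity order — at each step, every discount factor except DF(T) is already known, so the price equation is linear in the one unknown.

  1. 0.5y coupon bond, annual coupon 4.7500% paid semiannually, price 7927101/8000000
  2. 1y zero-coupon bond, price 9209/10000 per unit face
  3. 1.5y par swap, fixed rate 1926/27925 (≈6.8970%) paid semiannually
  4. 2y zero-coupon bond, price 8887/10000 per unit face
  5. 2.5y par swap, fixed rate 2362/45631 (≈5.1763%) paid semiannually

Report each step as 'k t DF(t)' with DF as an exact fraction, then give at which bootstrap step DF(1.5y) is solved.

step 1 [0.5y] bond c/2=19/800: DF=(7927101/8000000 − 19/800·(0))/(1+19/800) = 9679/10000 ≈ 0.967900
step 2 [1y] zero: DF = P = 9209/10000 ≈ 0.920900
step 3 [1.5y] swap r/2=963/27925: DF=(1 − 963/27925·(0.967900+0.920900))/(1+963/27925) = 9037/10000 ≈ 0.903700
step 4 [2y] zero: DF = P = 8887/10000 ≈ 0.888700
step 5 [2.5y] swap r/2=1181/45631: DF=(1 − 1181/45631·(0.967900+0.920900+0.903700+0.888700))/(1+1181/45631) = 8819/10000 ≈ 0.881900

1 1/2 9679/10000
2 1 9209/10000
3 3/2 9037/10000
4 2 8887/10000
5 5/2 8819/10000
DF(1.5y) is solved at step 3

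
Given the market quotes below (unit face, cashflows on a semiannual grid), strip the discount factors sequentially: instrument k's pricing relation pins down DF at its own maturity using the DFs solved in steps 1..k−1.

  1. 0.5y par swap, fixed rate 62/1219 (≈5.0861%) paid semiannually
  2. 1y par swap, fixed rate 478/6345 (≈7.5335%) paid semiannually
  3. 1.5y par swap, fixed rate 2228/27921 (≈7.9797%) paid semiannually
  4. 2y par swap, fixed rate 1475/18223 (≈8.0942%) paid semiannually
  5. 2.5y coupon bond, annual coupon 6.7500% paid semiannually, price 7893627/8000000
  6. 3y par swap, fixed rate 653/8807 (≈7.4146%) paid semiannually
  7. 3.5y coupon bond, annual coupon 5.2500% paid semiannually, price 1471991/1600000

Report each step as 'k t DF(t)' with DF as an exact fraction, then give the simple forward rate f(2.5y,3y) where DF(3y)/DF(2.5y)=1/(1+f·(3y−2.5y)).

step 1 [0.5y] swap r/2=31/1219: DF=(1 − 31/1219·(0))/(1+31/1219) = 1219/1250 ≈ 0.975200
step 2 [1y] swap r/2=239/6345: DF=(1 − 239/6345·(0.975200))/(1+239/6345) = 9283/10000 ≈ 0.928300
step 3 [1.5y] swap r/2=1114/27921: DF=(1 − 1114/27921·(0.975200+0.928300))/(1+1114/27921) = 4443/5000 ≈ 0.888600
step 4 [2y] swap r/2=1475/36446: DF=(1 − 1475/36446·(0.975200+0.928300+0.888600))/(1+1475/36446) = 341/400 ≈ 0.852500
step 5 [2.5y] bond c/2=27/800: DF=(7893627/8000000 − 27/800·(0.975200+0.928300+0.888600+0.852500))/(1+27/800) = 1671/2000 ≈ 0.835500
step 6 [3y] swap r/2=653/17614: DF=(1 − 653/17614·(0.975200+0.928300+0.888600+0.852500+0.835500))/(1+653/17614) = 8041/10000 ≈ 0.804100
step 7 [3.5y] bond c/2=21/800: DF=(1471991/1600000 − 21/800·(0.975200+0.928300+0.888600+0.852500+0.835500+0.804100))/(1+21/800) = 7613/10000 ≈ 0.761300

1 1/2 1219/1250
2 1 9283/10000
3 3/2 4443/5000
4 2 341/400
5 5/2 1671/2000
6 3 8041/10000
7 7/2 7613/10000
f(2.5y,3y) = ((1671/2000)/(8041/10000) − 1)/(1/2) = 628/8041 ≈ 7.8100%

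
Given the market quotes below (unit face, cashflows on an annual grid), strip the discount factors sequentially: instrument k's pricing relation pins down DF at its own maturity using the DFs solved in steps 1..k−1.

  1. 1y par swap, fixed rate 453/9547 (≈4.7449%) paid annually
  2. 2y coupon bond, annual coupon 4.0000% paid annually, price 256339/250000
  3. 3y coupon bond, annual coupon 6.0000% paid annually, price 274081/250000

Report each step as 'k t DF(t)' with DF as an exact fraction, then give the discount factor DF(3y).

step 1 [1y] swap r/1=453/9547: DF=(1 − 453/9547·(0))/(1+453/9547) = 9547/10000 ≈ 0.954700
step 2 [2y] bond c/1=1/25: DF=(256339/250000 − 1/25·(0.954700))/(1+1/25) = 2373/2500 ≈ 0.949200
step 3 [3y] bond c/1=3/50: DF=(274081/250000 − 3/50·(0.954700+0.949200))/(1+3/50) = 1853/2000 ≈ 0.926500

1 1 9547/10000
2 2 2373/2500
3 3 1853/2000
DF(3y) = 1853/2000 ≈ 0.926500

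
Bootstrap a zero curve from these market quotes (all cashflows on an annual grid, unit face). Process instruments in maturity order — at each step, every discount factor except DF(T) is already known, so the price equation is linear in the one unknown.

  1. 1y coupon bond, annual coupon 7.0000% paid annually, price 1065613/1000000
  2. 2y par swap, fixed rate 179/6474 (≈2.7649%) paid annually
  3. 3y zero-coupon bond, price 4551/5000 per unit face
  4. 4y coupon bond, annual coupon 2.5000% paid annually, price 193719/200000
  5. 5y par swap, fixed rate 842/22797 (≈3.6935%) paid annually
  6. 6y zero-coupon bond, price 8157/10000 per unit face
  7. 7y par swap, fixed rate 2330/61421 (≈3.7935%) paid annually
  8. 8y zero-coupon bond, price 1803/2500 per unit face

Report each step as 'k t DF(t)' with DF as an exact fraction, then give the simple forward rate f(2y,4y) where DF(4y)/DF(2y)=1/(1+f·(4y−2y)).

1 1 9959/10000
2 2 9463/10000
3 3 4551/5000
4 4 4377/5000
5 5 2079/2500
6 6 8157/10000
7 7 767/1000
8 8 1803/2500
f(2y,4y) = ((9463/10000)/(4377/5000) − 1)/(2) = 709/17508 ≈ 4.0496%

step 1 [1y] bond c/1=7/100: DF=(1065613/1000000 − 7/100·(0))/(1+7/100) = 9959/10000 ≈ 0.995900
step 2 [2y] swap r/1=179/6474: DF=(1 − 179/6474·(0.995900))/(1+179/6474) = 9463/10000 ≈ 0.946300
step 3 [3y] zero: DF = P = 4551/5000 ≈ 0.910200
step 4 [4y] bond c/1=1/40: DF=(193719/200000 − 1/40·(0.995900+0.946300+0.910200))/(1+1/40) = 4377/5000 ≈ 0.875400
step 5 [5y] swap r/1=842/22797: DF=(1 − 842/22797·(0.995900+0.946300+0.910200+0.875400))/(1+842/22797) = 2079/2500 ≈ 0.831600
step 6 [6y] zero: DF = P = 8157/10000 ≈ 0.815700
step 7 [7y] swap r/1=2330/61421: DF=(1 − 2330/61421·(0.995900+0.946300+0.910200+0.875400+0.831600+0.815700))/(1+2330/61421) = 767/1000 ≈ 0.767000
step 8 [8y] zero: DF = P = 1803/2500 ≈ 0.721200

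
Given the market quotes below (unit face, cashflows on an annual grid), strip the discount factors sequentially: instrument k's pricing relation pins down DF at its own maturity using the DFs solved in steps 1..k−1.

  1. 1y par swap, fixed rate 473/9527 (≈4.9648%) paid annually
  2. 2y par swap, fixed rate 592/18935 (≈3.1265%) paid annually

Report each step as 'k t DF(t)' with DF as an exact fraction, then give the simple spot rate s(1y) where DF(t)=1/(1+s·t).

1 1 9527/10000
2 2 588/625
s(1y) = (1/(9527/10000) − 1)/(1) = 473/9527 ≈ 4.9648%

step 1 [1y] swap r/1=473/9527: DF=(1 − 473/9527·(0))/(1+473/9527) = 9527/10000 ≈ 0.952700
step 2 [2y] swap r/1=592/18935: DF=(1 − 592/18935·(0.952700))/(1+592/18935) = 588/625 ≈ 0.940800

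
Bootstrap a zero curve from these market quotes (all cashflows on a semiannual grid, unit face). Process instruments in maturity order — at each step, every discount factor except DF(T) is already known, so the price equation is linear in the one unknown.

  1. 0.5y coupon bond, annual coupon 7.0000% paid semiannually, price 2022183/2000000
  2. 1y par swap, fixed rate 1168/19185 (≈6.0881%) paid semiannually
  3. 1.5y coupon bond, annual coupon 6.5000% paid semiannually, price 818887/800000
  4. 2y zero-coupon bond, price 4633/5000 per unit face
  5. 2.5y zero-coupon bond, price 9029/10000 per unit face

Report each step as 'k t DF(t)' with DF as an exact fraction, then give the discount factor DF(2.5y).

step 1 [0.5y] bond c/2=7/200: DF=(2022183/2000000 − 7/200·(0))/(1+7/200) = 9769/10000 ≈ 0.976900
step 2 [1y] swap r/2=584/19185: DF=(1 − 584/19185·(0.976900))/(1+584/19185) = 1177/1250 ≈ 0.941600
step 3 [1.5y] bond c/2=13/400: DF=(818887/800000 − 13/400·(0.976900+0.941600))/(1+13/400) = 931/1000 ≈ 0.931000
step 4 [2y] zero: DF = P = 4633/5000 ≈ 0.926600
step 5 [2.5y] zero: DF = P = 9029/10000 ≈ 0.902900

1 1/2 9769/10000
2 1 1177/1250
3 3/2 931/1000
4 2 4633/5000
5 5/2 9029/10000
DF(2.5y) = 9029/10000 ≈ 0.902900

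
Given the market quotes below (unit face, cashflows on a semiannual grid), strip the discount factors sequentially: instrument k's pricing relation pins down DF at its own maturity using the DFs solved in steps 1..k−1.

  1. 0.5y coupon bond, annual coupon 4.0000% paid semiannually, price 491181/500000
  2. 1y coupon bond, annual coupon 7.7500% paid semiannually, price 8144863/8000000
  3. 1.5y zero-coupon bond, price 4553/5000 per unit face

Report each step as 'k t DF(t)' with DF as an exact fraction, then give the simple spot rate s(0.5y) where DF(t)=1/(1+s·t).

step 1 [0.5y] bond c/2=1/50: DF=(491181/500000 − 1/50·(0))/(1+1/50) = 9631/10000 ≈ 0.963100
step 2 [1y] bond c/2=31/800: DF=(8144863/8000000 − 31/800·(0.963100))/(1+31/800) = 4721/5000 ≈ 0.944200
step 3 [1.5y] zero: DF = P = 4553/5000 ≈ 0.910600

1 1/2 9631/10000
2 1 4721/5000
3 3/2 4553/5000
s(0.5y) = (1/(9631/10000) − 1)/(1/2) = 738/9631 ≈ 7.6628%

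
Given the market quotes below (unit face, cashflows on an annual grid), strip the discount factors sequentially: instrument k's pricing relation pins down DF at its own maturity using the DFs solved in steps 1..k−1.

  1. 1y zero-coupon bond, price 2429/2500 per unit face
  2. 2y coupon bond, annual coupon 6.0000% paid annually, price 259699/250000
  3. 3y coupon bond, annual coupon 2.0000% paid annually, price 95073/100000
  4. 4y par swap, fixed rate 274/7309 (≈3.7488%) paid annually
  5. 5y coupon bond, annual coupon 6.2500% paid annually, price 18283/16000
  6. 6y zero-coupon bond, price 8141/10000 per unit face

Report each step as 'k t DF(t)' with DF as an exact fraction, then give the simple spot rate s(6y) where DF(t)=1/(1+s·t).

1 1 2429/2500
2 2 37/40
3 3 8949/10000
4 4 863/1000
5 5 1721/2000
6 6 8141/10000
s(6y) = (1/(8141/10000) − 1)/(6) = 1859/48846 ≈ 3.8058%

step 1 [1y] zero: DF = P = 2429/2500 ≈ 0.971600
step 2 [2y] bond c/1=3/50: DF=(259699/250000 − 3/50·(0.971600))/(1+3/50) = 37/40 ≈ 0.925000
step 3 [3y] bond c/1=1/50: DF=(95073/100000 − 1/50·(0.971600+0.925000))/(1+1/50) = 8949/10000 ≈ 0.894900
step 4 [4y] swap r/1=274/7309: DF=(1 − 274/7309·(0.971600+0.925000+0.894900))/(1+274/7309) = 863/1000 ≈ 0.863000
step 5 [5y] bond c/1=1/16: DF=(18283/16000 − 1/16·(0.971600+0.925000+0.894900+0.863000))/(1+1/16) = 1721/2000 ≈ 0.860500
step 6 [6y] zero: DF = P = 8141/10000 ≈ 0.814100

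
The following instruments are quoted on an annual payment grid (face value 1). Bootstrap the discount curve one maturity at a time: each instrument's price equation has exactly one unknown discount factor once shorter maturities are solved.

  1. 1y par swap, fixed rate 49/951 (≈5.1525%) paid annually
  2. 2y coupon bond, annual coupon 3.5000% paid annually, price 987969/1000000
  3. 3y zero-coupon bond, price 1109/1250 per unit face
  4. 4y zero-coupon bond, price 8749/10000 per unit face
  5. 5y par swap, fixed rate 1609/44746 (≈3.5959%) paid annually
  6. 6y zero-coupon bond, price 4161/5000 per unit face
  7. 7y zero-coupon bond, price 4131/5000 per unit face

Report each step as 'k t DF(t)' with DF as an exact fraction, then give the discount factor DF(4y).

1 1 951/1000
2 2 1153/1250
3 3 1109/1250
4 4 8749/10000
5 5 8391/10000
6 6 4161/5000
7 7 4131/5000
DF(4y) = 8749/10000 ≈ 0.874900

step 1 [1y] swap r/1=49/951: DF=(1 − 49/951·(0))/(1+49/951) = 951/1000 ≈ 0.951000
step 2 [2y] bond c/1=7/200: DF=(987969/1000000 − 7/200·(0.951000))/(1+7/200) = 1153/1250 ≈ 0.922400
step 3 [3y] zero: DF = P = 1109/1250 ≈ 0.887200
step 4 [4y] zero: DF = P = 8749/10000 ≈ 0.874900
step 5 [5y] swap r/1=1609/44746: DF=(1 − 1609/44746·(0.951000+0.922400+0.887200+0.874900))/(1+1609/44746) = 8391/10000 ≈ 0.839100
step 6 [6y] zero: DF = P = 4161/5000 ≈ 0.832200
step 7 [7y] zero: DF = P = 4131/5000 ≈ 0.826200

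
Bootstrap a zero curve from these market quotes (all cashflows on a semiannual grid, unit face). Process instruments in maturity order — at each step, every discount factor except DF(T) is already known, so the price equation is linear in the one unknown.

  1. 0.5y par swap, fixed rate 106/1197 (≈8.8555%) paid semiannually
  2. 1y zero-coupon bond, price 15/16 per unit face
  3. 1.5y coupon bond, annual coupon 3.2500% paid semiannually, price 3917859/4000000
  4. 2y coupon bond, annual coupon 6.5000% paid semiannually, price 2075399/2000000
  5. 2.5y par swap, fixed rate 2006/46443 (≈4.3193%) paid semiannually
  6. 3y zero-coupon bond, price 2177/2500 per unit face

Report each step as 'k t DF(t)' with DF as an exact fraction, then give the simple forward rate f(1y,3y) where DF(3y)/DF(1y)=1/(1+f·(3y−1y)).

1 1/2 1197/1250
2 1 15/16
3 3/2 1867/2000
4 2 229/250
5 5/2 8997/10000
6 3 2177/2500
f(1y,3y) = ((15/16)/(2177/2500) − 1)/(2) = 667/17416 ≈ 3.8298%

step 1 [0.5y] swap r/2=53/1197: DF=(1 − 53/1197·(0))/(1+53/1197) = 1197/1250 ≈ 0.957600
step 2 [1y] zero: DF = P = 15/16 ≈ 0.937500
step 3 [1.5y] bond c/2=13/800: DF=(3917859/4000000 − 13/800·(0.957600+0.937500))/(1+13/800) = 1867/2000 ≈ 0.933500
step 4 [2y] bond c/2=13/400: DF=(2075399/2000000 − 13/400·(0.957600+0.937500+0.933500))/(1+13/400) = 229/250 ≈ 0.916000
step 5 [2.5y] swap r/2=1003/46443: DF=(1 − 1003/46443·(0.957600+0.937500+0.933500+0.916000))/(1+1003/46443) = 8997/10000 ≈ 0.899700
step 6 [3y] zero: DF = P = 2177/2500 ≈ 0.870800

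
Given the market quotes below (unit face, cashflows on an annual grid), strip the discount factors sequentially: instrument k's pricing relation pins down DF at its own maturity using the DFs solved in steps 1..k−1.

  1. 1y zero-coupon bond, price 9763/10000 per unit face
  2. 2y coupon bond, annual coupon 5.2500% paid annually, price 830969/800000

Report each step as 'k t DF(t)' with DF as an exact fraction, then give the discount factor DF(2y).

step 1 [1y] zero: DF = P = 9763/10000 ≈ 0.976300
step 2 [2y] bond c/1=21/400: DF=(830969/800000 − 21/400·(0.976300))/(1+21/400) = 4691/5000 ≈ 0.938200

1 1 9763/10000
2 2 4691/5000
DF(2y) = 4691/5000 ≈ 0.938200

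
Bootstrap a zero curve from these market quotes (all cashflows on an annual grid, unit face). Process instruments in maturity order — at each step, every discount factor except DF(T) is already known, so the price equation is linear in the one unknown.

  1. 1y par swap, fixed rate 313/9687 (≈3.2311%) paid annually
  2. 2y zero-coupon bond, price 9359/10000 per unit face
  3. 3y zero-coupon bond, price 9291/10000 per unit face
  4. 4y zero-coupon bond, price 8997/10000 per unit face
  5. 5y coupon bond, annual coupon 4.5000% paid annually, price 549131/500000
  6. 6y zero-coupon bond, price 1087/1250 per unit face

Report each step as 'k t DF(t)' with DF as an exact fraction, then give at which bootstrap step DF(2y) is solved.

1 1 9687/10000
2 2 9359/10000
3 3 9291/10000
4 4 8997/10000
5 5 4451/5000
6 6 1087/1250
DF(2y) is solved at step 2

step 1 [1y] swap r/1=313/9687: DF=(1 − 313/9687·(0))/(1+313/9687) = 9687/10000 ≈ 0.968700
step 2 [2y] zero: DF = P = 9359/10000 ≈ 0.935900
step 3 [3y] zero: DF = P = 9291/10000 ≈ 0.929100
step 4 [4y] zero: DF = P = 8997/10000 ≈ 0.899700
step 5 [5y] bond c/1=9/200: DF=(549131/500000 − 9/200·(0.968700+0.935900+0.929100+0.899700))/(1+9/200) = 4451/5000 ≈ 0.890200
step 6 [6y] zero: DF = P = 1087/1250 ≈ 0.869600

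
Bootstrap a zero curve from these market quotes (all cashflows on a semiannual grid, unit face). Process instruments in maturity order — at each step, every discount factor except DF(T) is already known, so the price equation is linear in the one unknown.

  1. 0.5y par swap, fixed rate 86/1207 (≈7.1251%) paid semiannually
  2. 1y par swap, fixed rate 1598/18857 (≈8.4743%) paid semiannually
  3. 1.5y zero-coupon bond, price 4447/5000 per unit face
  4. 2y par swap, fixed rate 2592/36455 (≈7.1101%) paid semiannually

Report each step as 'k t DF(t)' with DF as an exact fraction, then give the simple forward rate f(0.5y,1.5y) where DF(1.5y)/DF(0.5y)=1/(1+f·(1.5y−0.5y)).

step 1 [0.5y] swap r/2=43/1207: DF=(1 − 43/1207·(0))/(1+43/1207) = 1207/1250 ≈ 0.965600
step 2 [1y] swap r/2=799/18857: DF=(1 − 799/18857·(0.965600))/(1+799/18857) = 9201/10000 ≈ 0.920100
step 3 [1.5y] zero: DF = P = 4447/5000 ≈ 0.889400
step 4 [2y] swap r/2=1296/36455: DF=(1 − 1296/36455·(0.965600+0.920100+0.889400))/(1+1296/36455) = 544/625 ≈ 0.870400

1 1/2 1207/1250
2 1 9201/10000
3 3/2 4447/5000
4 2 544/625
f(0.5y,1.5y) = ((1207/1250)/(4447/5000) − 1)/(1) = 381/4447 ≈ 8.5676%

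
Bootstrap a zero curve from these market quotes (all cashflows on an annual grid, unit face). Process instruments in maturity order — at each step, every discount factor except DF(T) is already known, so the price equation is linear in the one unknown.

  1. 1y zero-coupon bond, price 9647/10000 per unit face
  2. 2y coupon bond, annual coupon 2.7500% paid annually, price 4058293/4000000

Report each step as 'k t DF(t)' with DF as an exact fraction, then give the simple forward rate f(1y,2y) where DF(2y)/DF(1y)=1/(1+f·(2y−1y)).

1 1 9647/10000
2 2 601/625
f(1y,2y) = ((9647/10000)/(601/625) − 1)/(1) = 31/9616 ≈ 0.3224%

step 1 [1y] zero: DF = P = 9647/10000 ≈ 0.964700
step 2 [2y] bond c/1=11/400: DF=(4058293/4000000 − 11/400·(0.964700))/(1+11/400) = 601/625 ≈ 0.961600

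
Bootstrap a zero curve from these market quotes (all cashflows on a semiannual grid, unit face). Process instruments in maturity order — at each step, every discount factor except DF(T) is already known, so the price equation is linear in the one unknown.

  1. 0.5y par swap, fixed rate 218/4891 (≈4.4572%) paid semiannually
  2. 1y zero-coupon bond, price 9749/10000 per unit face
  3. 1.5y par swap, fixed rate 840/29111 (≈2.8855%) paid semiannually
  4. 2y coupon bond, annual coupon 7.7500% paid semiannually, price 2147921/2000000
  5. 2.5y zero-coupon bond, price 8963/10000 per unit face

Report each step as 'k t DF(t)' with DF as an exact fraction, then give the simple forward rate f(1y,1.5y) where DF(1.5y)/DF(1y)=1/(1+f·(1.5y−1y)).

step 1 [0.5y] swap r/2=109/4891: DF=(1 − 109/4891·(0))/(1+109/4891) = 4891/5000 ≈ 0.978200
step 2 [1y] zero: DF = P = 9749/10000 ≈ 0.974900
step 3 [1.5y] swap r/2=420/29111: DF=(1 − 420/29111·(0.978200+0.974900))/(1+420/29111) = 479/500 ≈ 0.958000
step 4 [2y] bond c/2=31/800: DF=(2147921/2000000 − 31/800·(0.978200+0.974900+0.958000))/(1+31/800) = 9253/10000 ≈ 0.925300
step 5 [2.5y] zero: DF = P = 8963/10000 ≈ 0.896300

1 1/2 4891/5000
2 1 9749/10000
3 3/2 479/500
4 2 9253/10000
5 5/2 8963/10000
f(1y,1.5y) = ((9749/10000)/(479/500) − 1)/(1/2) = 169/4790 ≈ 3.5282%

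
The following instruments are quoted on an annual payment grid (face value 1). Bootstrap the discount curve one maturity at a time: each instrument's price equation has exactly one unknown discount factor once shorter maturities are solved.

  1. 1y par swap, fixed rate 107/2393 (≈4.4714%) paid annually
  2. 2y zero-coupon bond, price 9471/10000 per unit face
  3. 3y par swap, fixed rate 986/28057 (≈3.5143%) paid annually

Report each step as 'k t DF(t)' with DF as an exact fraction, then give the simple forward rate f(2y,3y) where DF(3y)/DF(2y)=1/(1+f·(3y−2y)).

1 1 2393/2500
2 2 9471/10000
3 3 4507/5000
f(2y,3y) = ((9471/10000)/(4507/5000) − 1)/(1) = 457/9014 ≈ 5.0699%

step 1 [1y] swap r/1=107/2393: DF=(1 − 107/2393·(0))/(1+107/2393) = 2393/2500 ≈ 0.957200
step 2 [2y] zero: DF = P = 9471/10000 ≈ 0.947100
step 3 [3y] swap r/1=986/28057: DF=(1 − 986/28057·(0.957200+0.947100))/(1+986/28057) = 4507/5000 ≈ 0.901400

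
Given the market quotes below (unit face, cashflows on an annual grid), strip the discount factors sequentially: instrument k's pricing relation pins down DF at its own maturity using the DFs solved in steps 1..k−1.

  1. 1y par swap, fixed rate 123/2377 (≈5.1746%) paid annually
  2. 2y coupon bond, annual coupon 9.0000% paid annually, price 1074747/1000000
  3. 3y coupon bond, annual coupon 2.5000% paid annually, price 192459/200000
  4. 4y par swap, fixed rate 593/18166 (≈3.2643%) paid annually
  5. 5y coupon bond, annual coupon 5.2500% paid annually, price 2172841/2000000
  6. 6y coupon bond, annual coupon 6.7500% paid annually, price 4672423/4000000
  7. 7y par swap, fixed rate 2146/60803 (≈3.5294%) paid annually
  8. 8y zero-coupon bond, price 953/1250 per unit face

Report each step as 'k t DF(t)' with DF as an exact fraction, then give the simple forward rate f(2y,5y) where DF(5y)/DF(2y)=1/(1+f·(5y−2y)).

step 1 [1y] swap r/1=123/2377: DF=(1 − 123/2377·(0))/(1+123/2377) = 2377/2500 ≈ 0.950800
step 2 [2y] bond c/1=9/100: DF=(1074747/1000000 − 9/100·(0.950800))/(1+9/100) = 363/400 ≈ 0.907500
step 3 [3y] bond c/1=1/40: DF=(192459/200000 − 1/40·(0.950800+0.907500))/(1+1/40) = 1787/2000 ≈ 0.893500
step 4 [4y] swap r/1=593/18166: DF=(1 − 593/18166·(0.950800+0.907500+0.893500))/(1+593/18166) = 4407/5000 ≈ 0.881400
step 5 [5y] bond c/1=21/400: DF=(2172841/2000000 − 21/400·(0.950800+0.907500+0.893500+0.881400))/(1+21/400) = 851/1000 ≈ 0.851000
step 6 [6y] bond c/1=27/400: DF=(4672423/4000000 − 27/400·(0.950800+0.907500+0.893500+0.881400+0.851000))/(1+27/400) = 8107/10000 ≈ 0.810700
step 7 [7y] swap r/1=2146/60803: DF=(1 − 2146/60803·(0.950800+0.907500+0.893500+0.881400+0.851000+0.810700))/(1+2146/60803) = 3927/5000 ≈ 0.785400
step 8 [8y] zero: DF = P = 953/1250 ≈ 0.762400

1 1 2377/2500
2 2 363/400
3 3 1787/2000
4 4 4407/5000
5 5 851/1000
6 6 8107/10000
7 7 3927/5000
8 8 953/1250
f(2y,5y) = ((363/400)/(851/1000) − 1)/(3) = 113/5106 ≈ 2.2131%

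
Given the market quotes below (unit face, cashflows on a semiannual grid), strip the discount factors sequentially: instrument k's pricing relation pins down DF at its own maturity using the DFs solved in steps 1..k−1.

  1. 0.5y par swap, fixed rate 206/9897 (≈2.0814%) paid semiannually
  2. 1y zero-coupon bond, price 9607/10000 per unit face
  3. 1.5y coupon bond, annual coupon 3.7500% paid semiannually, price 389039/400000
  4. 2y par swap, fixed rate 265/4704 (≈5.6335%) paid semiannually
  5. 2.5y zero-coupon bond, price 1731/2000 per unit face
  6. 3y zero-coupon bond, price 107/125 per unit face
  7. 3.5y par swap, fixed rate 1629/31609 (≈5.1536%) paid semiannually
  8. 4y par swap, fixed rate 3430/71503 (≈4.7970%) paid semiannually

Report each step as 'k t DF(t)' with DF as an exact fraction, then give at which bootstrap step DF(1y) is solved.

1 1/2 9897/10000
2 1 9607/10000
3 3/2 2297/2500
4 2 447/500
5 5/2 1731/2000
6 3 107/125
7 7/2 8371/10000
8 4 1657/2000
DF(1y) is solved at step 2

step 1 [0.5y] swap r/2=103/9897: DF=(1 − 103/9897·(0))/(1+103/9897) = 9897/10000 ≈ 0.989700
step 2 [1y] zero: DF = P = 9607/10000 ≈ 0.960700
step 3 [1.5y] bond c/2=3/160: DF=(389039/400000 − 3/160·(0.989700+0.960700))/(1+3/160) = 2297/2500 ≈ 0.918800
step 4 [2y] swap r/2=265/9408: DF=(1 − 265/9408·(0.989700+0.960700+0.918800))/(1+265/9408) = 447/500 ≈ 0.894000
step 5 [2.5y] zero: DF = P = 1731/2000 ≈ 0.865500
step 6 [3y] zero: DF = P = 107/125 ≈ 0.856000
step 7 [3.5y] swap r/2=1629/63218: DF=(1 − 1629/63218·(0.989700+0.960700+0.918800+0.894000+0.865500+0.856000))/(1+1629/63218) = 8371/10000 ≈ 0.837100
step 8 [4y] swap r/2=1715/71503: DF=(1 − 1715/71503·(0.989700+0.960700+0.918800+0.894000+0.865500+0.856000+0.837100))/(1+1715/71503) = 1657/2000 ≈ 0.828500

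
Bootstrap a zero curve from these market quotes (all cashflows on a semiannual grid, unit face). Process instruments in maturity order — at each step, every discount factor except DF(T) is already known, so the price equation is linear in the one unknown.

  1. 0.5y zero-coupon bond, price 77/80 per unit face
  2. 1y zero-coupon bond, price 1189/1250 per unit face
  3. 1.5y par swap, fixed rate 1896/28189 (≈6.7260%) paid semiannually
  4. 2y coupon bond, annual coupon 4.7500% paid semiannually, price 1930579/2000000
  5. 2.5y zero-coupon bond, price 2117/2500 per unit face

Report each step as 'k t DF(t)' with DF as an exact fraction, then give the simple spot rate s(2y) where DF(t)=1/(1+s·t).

1 1/2 77/80
2 1 1189/1250
3 3/2 2263/2500
4 2 351/400
5 5/2 2117/2500
s(2y) = (1/(351/400) − 1)/(2) = 49/702 ≈ 6.9801%

step 1 [0.5y] zero: DF = P = 77/80 ≈ 0.962500
step 2 [1y] zero: DF = P = 1189/1250 ≈ 0.951200
step 3 [1.5y] swap r/2=948/28189: DF=(1 − 948/28189·(0.962500+0.951200))/(1+948/28189) = 2263/2500 ≈ 0.905200
step 4 [2y] bond c/2=19/800: DF=(1930579/2000000 − 19/800·(0.962500+0.951200+0.905200))/(1+19/800) = 351/400 ≈ 0.877500
step 5 [2.5y] zero: DF = P = 2117/2500 ≈ 0.846800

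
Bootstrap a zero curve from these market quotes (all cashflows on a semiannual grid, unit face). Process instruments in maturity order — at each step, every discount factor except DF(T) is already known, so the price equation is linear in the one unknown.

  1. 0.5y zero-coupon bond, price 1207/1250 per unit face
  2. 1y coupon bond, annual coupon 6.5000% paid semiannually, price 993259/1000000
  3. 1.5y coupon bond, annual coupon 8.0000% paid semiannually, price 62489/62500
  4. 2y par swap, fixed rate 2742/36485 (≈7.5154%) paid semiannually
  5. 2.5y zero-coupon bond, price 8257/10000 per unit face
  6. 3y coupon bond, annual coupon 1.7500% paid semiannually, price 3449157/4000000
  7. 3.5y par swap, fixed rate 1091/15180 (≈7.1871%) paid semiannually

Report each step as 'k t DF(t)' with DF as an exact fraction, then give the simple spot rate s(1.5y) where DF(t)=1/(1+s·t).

step 1 [0.5y] zero: DF = P = 1207/1250 ≈ 0.965600
step 2 [1y] bond c/2=13/400: DF=(993259/1000000 − 13/400·(0.965600))/(1+13/400) = 2329/2500 ≈ 0.931600
step 3 [1.5y] bond c/2=1/25: DF=(62489/62500 − 1/25·(0.965600+0.931600))/(1+1/25) = 2221/2500 ≈ 0.888400
step 4 [2y] swap r/2=1371/36485: DF=(1 − 1371/36485·(0.965600+0.931600+0.888400))/(1+1371/36485) = 8629/10000 ≈ 0.862900
step 5 [2.5y] zero: DF = P = 8257/10000 ≈ 0.825700
step 6 [3y] bond c/2=7/800: DF=(3449157/4000000 − 7/800·(0.965600+0.931600+0.888400+0.862900+0.825700))/(1+7/800) = 102/125 ≈ 0.816000
step 7 [3.5y] swap r/2=1091/30360: DF=(1 − 1091/30360·(0.965600+0.931600+0.888400+0.862900+0.825700+0.816000))/(1+1091/30360) = 3909/5000 ≈ 0.781800

1 1/2 1207/1250
2 1 2329/2500
3 3/2 2221/2500
4 2 8629/10000
5 5/2 8257/10000
6 3 102/125
7 7/2 3909/5000
s(1.5y) = (1/(2221/2500) − 1)/(3/2) = 186/2221 ≈ 8.3746%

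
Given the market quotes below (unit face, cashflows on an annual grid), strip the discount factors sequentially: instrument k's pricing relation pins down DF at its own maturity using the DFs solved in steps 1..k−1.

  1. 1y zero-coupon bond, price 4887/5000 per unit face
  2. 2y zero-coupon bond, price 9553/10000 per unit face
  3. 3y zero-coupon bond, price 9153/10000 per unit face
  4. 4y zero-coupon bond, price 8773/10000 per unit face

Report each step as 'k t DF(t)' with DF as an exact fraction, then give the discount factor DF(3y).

1 1 4887/5000
2 2 9553/10000
3 3 9153/10000
4 4 8773/10000
DF(3y) = 9153/10000 ≈ 0.915300

step 1 [1y] zero: DF = P = 4887/5000 ≈ 0.977400
step 2 [2y] zero: DF = P = 9553/10000 ≈ 0.955300
step 3 [3y] zero: DF = P = 9153/10000 ≈ 0.915300
step 4 [4y] zero: DF = P = 8773/10000 ≈ 0.877300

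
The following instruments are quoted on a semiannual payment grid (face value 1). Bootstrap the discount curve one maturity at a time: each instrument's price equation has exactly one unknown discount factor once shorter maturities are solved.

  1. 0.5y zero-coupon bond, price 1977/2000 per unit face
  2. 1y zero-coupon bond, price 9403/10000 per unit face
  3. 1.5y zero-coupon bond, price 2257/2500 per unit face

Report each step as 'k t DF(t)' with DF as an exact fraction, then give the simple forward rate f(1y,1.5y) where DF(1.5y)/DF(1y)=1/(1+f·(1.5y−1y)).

step 1 [0.5y] zero: DF = P = 1977/2000 ≈ 0.988500
step 2 [1y] zero: DF = P = 9403/10000 ≈ 0.940300
step 3 [1.5y] zero: DF = P = 2257/2500 ≈ 0.902800

1 1/2 1977/2000
2 1 9403/10000
3 3/2 2257/2500
f(1y,1.5y) = ((9403/10000)/(2257/2500) − 1)/(1/2) = 375/4514 ≈ 8.3075%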